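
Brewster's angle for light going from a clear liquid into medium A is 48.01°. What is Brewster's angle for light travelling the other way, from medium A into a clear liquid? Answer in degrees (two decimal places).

The two Brewster angles are complementary: θ_B' = 90° − θ_B = 90° − 48.01° = 41.99°.

θ_B' ≈ 41.99°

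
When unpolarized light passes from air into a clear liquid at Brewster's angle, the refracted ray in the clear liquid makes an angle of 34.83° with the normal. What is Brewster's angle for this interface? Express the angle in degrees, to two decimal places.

Brewster's condition makes the reflected and refracted beams perpendicular: θ_B + θ_t = 90°.
So θ_B = 90° − θ_t = 90° − 34.83° = 55.17°.

θ_B ≈ 55.17°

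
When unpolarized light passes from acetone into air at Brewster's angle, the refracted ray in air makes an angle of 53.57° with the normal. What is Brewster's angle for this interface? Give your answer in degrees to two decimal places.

Since the reflected and refracted rays are at right angles at the polarizing angle, θ_B + θ_t = 90°.
θ_B = 90° − 53.57° = 36.43°.

θ_B ≈ 36.43°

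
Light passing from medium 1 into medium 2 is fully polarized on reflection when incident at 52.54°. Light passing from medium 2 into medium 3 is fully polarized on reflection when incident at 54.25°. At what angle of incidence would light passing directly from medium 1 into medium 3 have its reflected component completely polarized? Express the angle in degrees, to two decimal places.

θ_B ≈ 61.12°

n₂/n₁ = tan 52.54° = 1.3051 and n₃/n₂ = tan 54.25° = 1.3891.
n₃/n₁ = 1.8129. Then tan θ_B(1→3) = n₃/n₁, so θ_B(1→3) = arctan(1.8129) = 61.12°.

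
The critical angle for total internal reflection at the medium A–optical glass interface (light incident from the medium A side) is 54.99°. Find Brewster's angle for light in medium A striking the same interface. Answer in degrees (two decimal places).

θ_B ≈ 39.32°

n₂/n₁ = sin θ_c = sin 54.99° = 0.8191.
tan θ_B equals the same ratio, so θ_B = arctan(0.8191) = 39.32°.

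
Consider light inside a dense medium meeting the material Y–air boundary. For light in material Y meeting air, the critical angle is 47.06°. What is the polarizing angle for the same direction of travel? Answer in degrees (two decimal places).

n₂/n₁ = sin θ_c = sin 47.06° = 0.7321.
tan θ_B equals the same ratio, so θ_B = arctan(0.7321) = 36.21°.

θ_B ≈ 36.21°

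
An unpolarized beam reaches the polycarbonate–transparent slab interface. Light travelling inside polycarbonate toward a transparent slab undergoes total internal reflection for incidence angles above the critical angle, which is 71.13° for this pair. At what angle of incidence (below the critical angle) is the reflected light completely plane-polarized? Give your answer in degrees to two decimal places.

θ_B ≈ 43.42°

At the critical angle sin θ_c = n₂/n₁, giving n₂/n₁ = sin 71.13° = 0.9463.
Then tan θ_B = n₂/n₁ = 0.9463, so θ_B = arctan 0.9463 = 43.42°.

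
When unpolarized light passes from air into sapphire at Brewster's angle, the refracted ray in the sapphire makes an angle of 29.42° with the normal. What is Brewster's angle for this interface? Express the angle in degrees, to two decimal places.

θ_B ≈ 60.58°

At Brewster's angle the reflected and refracted rays are perpendicular, so θ_B + θ_t = 90°.
So θ_B = 90° − θ_t = 90° − 29.42° = 60.58°.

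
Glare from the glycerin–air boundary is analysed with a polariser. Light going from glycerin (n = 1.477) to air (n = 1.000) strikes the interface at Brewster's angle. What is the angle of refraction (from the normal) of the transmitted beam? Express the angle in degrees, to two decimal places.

θ_t ≈ 55.90°

tan θ_B = n₂/n₁ = 1.000/1.477 = 0.6770, so θ_B = 34.10°.
The refracted ray is perpendicular to the reflected ray, so θ_t = 90° − θ_B = 55.90°.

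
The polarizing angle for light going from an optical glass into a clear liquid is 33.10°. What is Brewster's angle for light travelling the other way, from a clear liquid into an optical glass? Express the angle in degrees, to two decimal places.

θ_B' ≈ 56.90°

Reversing the direction swaps n₁ and n₂, so tan θ_B' = 1/tan θ_B and θ_B' = 90° − θ_B.
Hence θ_B' = 90° − 33.10° = 56.90°.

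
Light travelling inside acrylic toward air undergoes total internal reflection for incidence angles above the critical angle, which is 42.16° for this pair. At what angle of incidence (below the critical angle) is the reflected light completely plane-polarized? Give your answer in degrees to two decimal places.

θ_B ≈ 33.87°

sin θ_c = n₂/n₁, so n₂/n₁ = sin 42.16° = 0.6712.
Brewster: tan θ_B = n₂/n₁ = 0.6712.
θ_B = arctan(0.6712) = 33.87°.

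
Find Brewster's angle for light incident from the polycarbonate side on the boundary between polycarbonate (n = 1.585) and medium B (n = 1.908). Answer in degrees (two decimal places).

Brewster's condition: tan θ_B = n₂/n₁ = 1.908/1.585 = 1.2038. Taking the arctangent, θ_B = 50.28°.

θ_B ≈ 50.28°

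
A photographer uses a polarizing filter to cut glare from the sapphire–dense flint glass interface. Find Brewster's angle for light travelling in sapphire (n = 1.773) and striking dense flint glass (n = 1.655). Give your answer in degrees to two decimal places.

At Brewster's angle the reflected and refracted rays are perpendicular, which with Snell's law gives tan θ_B = n₂/n₁.
Brewster's condition: tan θ_B = n₂/n₁ = 1.655/1.773 = 0.9334. Taking the arctangent, θ_B = 43.03°.

θ_B ≈ 43.03°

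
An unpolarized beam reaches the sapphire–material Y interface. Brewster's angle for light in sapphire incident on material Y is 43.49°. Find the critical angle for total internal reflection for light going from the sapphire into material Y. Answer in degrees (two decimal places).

θ_c ≈ 71.56°

From Brewster, n₂/n₁ = tan θ_B = tan 43.49° = 0.9486.
Then sin θ_c = n₂/n₁ = 0.9486, so θ_c = arcsin 0.9486 = 71.56°.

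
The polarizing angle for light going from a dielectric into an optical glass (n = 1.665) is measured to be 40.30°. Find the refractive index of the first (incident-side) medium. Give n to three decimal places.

At the polarizing angle, tan θ_B = n₂/n₁ with n₁ on the incident side (a dielectric) and n₂ on the transmitted side (an optical glass).
n₁ = n₂ / tan θ_B = 1.665 / tan 40.30° = 1.963.

n ≈ 1.963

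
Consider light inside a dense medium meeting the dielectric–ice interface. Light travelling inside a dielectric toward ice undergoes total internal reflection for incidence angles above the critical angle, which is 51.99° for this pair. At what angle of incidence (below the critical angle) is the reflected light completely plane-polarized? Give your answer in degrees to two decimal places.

sin θ_c = n₂/n₁, so n₂/n₁ = sin 51.99° = 0.7879.
Brewster: tan θ_B = n₂/n₁ = 0.7879.
θ_B = arctan(0.7879) = 38.23°.

θ_B ≈ 38.23°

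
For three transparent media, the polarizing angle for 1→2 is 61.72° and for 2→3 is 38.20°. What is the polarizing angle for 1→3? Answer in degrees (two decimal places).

θ_B ≈ 55.64°

tan θ_B(1→2) = n₂/n₁ = tan 61.72° = 1.8588.
tan θ_B(2→3) = n₃/n₂ = tan 38.20° = 0.7869.
So n₃/n₁ = (n₂/n₁)(n₃/n₂) = 1.8588 × 0.7869 = 1.4627.
θ_B(1→3) = arctan(1.4627) = 55.64°.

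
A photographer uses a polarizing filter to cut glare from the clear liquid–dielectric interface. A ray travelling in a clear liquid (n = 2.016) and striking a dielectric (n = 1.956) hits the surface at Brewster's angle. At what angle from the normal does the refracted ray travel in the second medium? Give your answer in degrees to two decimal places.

First find Brewster's angle: tan θ_B = 1.956/2.016 = 0.9702, giving θ_B = 44.13°.
The refracted ray is perpendicular to the reflected ray, so θ_t = 90° − θ_B = 45.87°.

θ_t ≈ 45.87°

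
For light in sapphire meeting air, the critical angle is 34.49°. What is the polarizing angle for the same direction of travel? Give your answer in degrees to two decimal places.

sin θ_c = n₂/n₁, so n₂/n₁ = sin 34.49° = 0.5663.
Brewster: tan θ_B = n₂/n₁ = 0.5663.
θ_B = arctan(0.5663) = 29.52°.

θ_B ≈ 29.52°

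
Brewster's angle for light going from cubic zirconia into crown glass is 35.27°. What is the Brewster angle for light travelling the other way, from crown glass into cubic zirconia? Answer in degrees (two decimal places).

The two Brewster angles are complementary: θ_B' = 90° − θ_B = 90° − 35.27° = 54.73°.

θ_B' ≈ 54.73°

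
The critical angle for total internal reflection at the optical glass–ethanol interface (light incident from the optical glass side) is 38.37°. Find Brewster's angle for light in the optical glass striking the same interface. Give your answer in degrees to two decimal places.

θ_B ≈ 31.83°

At the critical angle sin θ_c = n₂/n₁, giving n₂/n₁ = sin 38.37° = 0.6207.
Then tan θ_B = n₂/n₁ = 0.6207, so θ_B = arctan 0.6207 = 31.83°.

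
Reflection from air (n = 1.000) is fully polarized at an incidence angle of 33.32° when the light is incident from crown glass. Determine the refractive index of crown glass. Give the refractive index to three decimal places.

n ≈ 1.521

Full polarization of the reflected beam means tan θ_B = n₂/n₁, where n₁ is the incident medium (crown glass).
n₁ = n₂ / tan θ_B = 1.000 / tan 33.32° = 1.521.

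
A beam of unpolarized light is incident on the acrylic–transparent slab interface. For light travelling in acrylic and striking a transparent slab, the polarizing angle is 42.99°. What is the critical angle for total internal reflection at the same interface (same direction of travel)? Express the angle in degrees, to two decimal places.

θ_c ≈ 68.78°

From Brewster, n₂/n₁ = tan θ_B = tan 42.99° = 0.9322.
Then sin θ_c = n₂/n₁ = 0.9322, so θ_c = arcsin 0.9322 = 68.78°.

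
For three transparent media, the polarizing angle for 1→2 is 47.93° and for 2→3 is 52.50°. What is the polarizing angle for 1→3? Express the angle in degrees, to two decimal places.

θ_B ≈ 55.29°

n₂/n₁ = tan 47.93° = 1.1079 and n₃/n₂ = tan 52.50° = 1.3032.
So n₃/n₁ = (n₂/n₁)(n₃/n₂) = 1.1079 × 1.3032 = 1.4438.
θ_B(1→3) = arctan(1.4438) = 55.29°.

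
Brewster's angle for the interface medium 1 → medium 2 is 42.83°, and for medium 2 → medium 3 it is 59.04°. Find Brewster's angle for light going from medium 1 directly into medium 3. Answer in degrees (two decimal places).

θ_B ≈ 57.09°

Each Brewster angle gives a ratio: n₂/n₁ = tan 42.83° = 0.9270, n₃/n₂ = tan 59.04° = 1.6669.
n₃/n₁ = 1.5452. Then tan θ_B(1→3) = n₃/n₁, so θ_B(1→3) = arctan(1.5452) = 57.09°.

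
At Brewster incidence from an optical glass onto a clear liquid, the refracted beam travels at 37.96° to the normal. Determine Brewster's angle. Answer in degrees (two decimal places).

Brewster's condition makes the reflected and refracted beams perpendicular: θ_B + θ_t = 90°.
θ_B = 90° − 37.96° = 52.04°.

θ_B ≈ 52.04°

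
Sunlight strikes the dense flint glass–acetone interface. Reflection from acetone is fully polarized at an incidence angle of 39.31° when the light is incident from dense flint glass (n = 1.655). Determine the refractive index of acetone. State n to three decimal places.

Full polarization of the reflected beam means tan θ_B = n₂/n₁, where n₁ is the incident medium (dense flint glass).
n₂ = n₁ tan θ_B = 1.655 × tan 39.31° = 1.355.

n ≈ 1.355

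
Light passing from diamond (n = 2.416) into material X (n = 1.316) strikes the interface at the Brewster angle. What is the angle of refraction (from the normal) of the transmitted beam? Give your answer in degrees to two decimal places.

θ_t ≈ 61.42°

First find Brewster's angle: tan θ_B = 1.316/2.416 = 0.5447, giving θ_B = 28.58°.
The refracted ray is perpendicular to the reflected ray, so θ_t = 90° − θ_B = 61.42°.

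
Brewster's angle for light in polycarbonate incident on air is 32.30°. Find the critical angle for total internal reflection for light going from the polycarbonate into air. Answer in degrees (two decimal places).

n₂/n₁ = tan 32.30° = 0.6322; the critical angle satisfies sin θ_c = n₂/n₁.
θ_c = arcsin(0.6322) = 39.21°.

θ_c ≈ 39.21°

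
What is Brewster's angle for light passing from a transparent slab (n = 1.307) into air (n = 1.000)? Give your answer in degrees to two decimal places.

Here n₂/n₁ = 1.000/1.307 = 0.7651, and Brewster's law gives tan θ_B = n₂/n₁. Taking the arctangent, θ_B = 37.42°.

θ_B ≈ 37.42°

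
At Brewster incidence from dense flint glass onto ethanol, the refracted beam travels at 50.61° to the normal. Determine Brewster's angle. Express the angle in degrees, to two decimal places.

θ_B ≈ 39.39°

Brewster's condition makes the reflected and refracted beams perpendicular: θ_B + θ_t = 90°.
So θ_B = 90° − θ_t = 90° − 50.61° = 39.39°.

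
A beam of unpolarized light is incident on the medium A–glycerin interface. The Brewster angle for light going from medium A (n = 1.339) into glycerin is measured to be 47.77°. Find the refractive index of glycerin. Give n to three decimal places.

Brewster's law: tan θ_B = n₂/n₁ (light incident in medium A, refracted into glycerin).
n₂ = n₁ tan θ_B = 1.339 × tan 47.77° = 1.475.

n ≈ 1.475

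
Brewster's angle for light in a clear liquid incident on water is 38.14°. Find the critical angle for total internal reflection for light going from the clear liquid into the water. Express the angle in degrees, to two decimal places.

θ_c ≈ 51.74°

n₂/n₁ = tan 38.14° = 0.7852; the critical angle satisfies sin θ_c = n₂/n₁.
θ_c = arcsin(0.7852) = 51.74°.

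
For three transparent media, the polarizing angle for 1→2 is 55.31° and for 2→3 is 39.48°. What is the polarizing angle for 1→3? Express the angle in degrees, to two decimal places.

Each Brewster angle gives a ratio: n₂/n₁ = tan 55.31° = 1.4447, n₃/n₂ = tan 39.48° = 0.8238.
Multiplying, n₃/n₁ = 1.4447 × 0.8238 = 1.1901, and θ_B(1→3) = arctan 1.1901 = 49.96°.

θ_B ≈ 49.96°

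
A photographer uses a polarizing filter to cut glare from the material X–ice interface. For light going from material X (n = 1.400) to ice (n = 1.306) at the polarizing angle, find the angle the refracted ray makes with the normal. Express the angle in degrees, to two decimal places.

θ_t ≈ 46.99°

First find Brewster's angle: tan θ_B = 1.306/1.400 = 0.9329, giving θ_B = 43.01°.
The refracted ray is perpendicular to the reflected ray, so θ_t = 90° − θ_B = 46.99°.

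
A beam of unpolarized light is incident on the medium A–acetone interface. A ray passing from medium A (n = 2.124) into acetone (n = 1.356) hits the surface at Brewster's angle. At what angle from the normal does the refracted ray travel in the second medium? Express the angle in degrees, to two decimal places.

First find Brewster's angle: tan θ_B = 1.356/2.124 = 0.6384, giving θ_B = 32.55°.
The refracted ray is perpendicular to the reflected ray, so θ_t = 90° − θ_B = 57.45°.

θ_t ≈ 57.45°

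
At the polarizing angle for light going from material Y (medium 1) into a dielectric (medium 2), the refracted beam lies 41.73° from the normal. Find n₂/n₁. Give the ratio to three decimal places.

n₂/n₁ ≈ 1.121

At Brewster incidence θ_B = 90° − θ_t = 90° − 41.73° = 48.27°.
tan θ_B = n₂/n₁, so n₂/n₁ = tan 48.27° = 1.121.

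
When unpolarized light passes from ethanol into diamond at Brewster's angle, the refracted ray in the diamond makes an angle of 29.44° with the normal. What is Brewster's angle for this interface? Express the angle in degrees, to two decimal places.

Since the reflected and refracted rays are at right angles at the polarizing angle, θ_B + θ_t = 90°.
θ_B = 90° − 29.44° = 60.56°.

θ_B ≈ 60.56°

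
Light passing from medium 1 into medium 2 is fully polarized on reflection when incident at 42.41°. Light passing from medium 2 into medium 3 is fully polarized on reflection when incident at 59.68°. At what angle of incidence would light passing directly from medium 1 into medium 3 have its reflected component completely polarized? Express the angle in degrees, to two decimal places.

tan θ_B(1→2) = n₂/n₁ = tan 42.41° = 0.9134.
tan θ_B(2→3) = n₃/n₂ = tan 59.68° = 1.7099.
So n₃/n₁ = (n₂/n₁)(n₃/n₂) = 0.9134 × 1.7099 = 1.5619.
θ_B(1→3) = arctan(1.5619) = 57.37°.

θ_B ≈ 57.37°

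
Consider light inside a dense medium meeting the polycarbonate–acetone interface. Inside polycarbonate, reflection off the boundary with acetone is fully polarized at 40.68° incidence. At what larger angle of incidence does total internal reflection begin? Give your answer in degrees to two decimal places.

θ_c ≈ 59.26°

n₂/n₁ = tan 40.68° = 0.8595; the critical angle satisfies sin θ_c = n₂/n₁.
θ_c = arcsin(0.8595) = 59.26°.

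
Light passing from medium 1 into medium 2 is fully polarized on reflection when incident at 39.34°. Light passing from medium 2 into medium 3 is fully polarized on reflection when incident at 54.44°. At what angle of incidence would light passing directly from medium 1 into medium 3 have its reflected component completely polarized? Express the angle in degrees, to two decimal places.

tan θ_B(1→2) = n₂/n₁ = tan 39.34° = 0.8197.
tan θ_B(2→3) = n₃/n₂ = tan 54.44° = 1.3988.
Multiplying, n₃/n₁ = 0.8197 × 1.3988 = 1.1466, and θ_B(1→3) = arctan 1.1466 = 48.91°.

θ_B ≈ 48.91°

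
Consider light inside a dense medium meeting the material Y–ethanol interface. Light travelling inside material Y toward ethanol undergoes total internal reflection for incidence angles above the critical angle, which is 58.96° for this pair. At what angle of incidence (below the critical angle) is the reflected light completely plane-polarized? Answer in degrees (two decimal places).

θ_B ≈ 40.59°

sin θ_c = n₂/n₁, so n₂/n₁ = sin 58.96° = 0.8568.
Brewster: tan θ_B = n₂/n₁ = 0.8568.
θ_B = arctan(0.8568) = 40.59°.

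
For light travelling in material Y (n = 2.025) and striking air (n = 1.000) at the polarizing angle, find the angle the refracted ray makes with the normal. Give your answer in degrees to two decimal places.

First find Brewster's angle: tan θ_B = 1.000/2.025 = 0.4938, giving θ_B = 26.28°.
The refracted ray is perpendicular to the reflected ray, so θ_t = 90° − θ_B = 63.72°.

θ_t ≈ 63.72°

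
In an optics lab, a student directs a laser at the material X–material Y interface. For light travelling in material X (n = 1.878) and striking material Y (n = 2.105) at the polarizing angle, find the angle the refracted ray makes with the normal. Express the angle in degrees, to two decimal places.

θ_B = arctan(n₂/n₁) = arctan(2.105/1.878) = 48.26°.
The refracted ray is perpendicular to the reflected ray, so θ_t = 90° − θ_B = 41.74°.

θ_t ≈ 41.74°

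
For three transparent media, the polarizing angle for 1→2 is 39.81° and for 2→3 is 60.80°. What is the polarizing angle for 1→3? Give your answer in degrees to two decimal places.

n₂/n₁ = tan 39.81° = 0.8335 and n₃/n₂ = tan 60.80° = 1.7893.
Multiplying, n₃/n₁ = 0.8335 × 1.7893 = 1.4913, and θ_B(1→3) = arctan 1.4913 = 56.16°.

θ_B ≈ 56.16°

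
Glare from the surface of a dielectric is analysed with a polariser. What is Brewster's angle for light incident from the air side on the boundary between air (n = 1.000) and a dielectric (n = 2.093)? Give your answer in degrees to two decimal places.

θ_B ≈ 64.46°

tan θ_B = n₂/n₁ = 2.093/1.000 = 2.0930.
θ_B = arctan(2.0930) = 64.46°.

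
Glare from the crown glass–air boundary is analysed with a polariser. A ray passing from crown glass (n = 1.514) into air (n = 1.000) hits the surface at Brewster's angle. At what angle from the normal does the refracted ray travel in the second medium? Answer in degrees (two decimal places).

tan θ_B = n₂/n₁ = 1.000/1.514 = 0.6605, so θ_B = 33.44°.
At Brewster's angle the reflected and refracted rays are perpendicular, so θ_t = 90° − θ_B = 90° − 33.44° = 56.56°.

θ_t ≈ 56.56°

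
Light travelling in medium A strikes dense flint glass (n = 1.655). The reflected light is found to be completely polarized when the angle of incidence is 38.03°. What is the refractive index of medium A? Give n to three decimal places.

n ≈ 2.116

Full polarization of the reflected beam means tan θ_B = n₂/n₁, where n₁ is the incident medium (medium A).
n₁ = n₂ / tan θ_B = 1.655 / tan 38.03° = 2.116.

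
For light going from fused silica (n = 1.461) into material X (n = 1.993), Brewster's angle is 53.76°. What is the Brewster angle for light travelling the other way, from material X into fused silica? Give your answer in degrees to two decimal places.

tan θ_B' = n₁/n₂ = 1/tan θ_B, so θ_B' = 90° − θ_B.
θ_B' = 90° − 53.76° = 36.24°.

θ_B' ≈ 36.24°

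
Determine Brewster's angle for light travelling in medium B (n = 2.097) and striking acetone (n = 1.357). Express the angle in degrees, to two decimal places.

θ_B ≈ 32.91°

The reflected p-component vanishes when tan θ_B = n₂/n₁.
Brewster's condition: tan θ_B = n₂/n₁ = 1.357/2.097 = 0.6471. Taking the arctangent, θ_B = 32.91°.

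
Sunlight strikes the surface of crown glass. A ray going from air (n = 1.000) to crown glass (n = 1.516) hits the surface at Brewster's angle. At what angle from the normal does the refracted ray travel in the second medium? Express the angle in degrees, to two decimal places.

θ_t ≈ 33.41°

tan θ_B = n₂/n₁ = 1.516/1.000 = 1.5160, so θ_B = 56.59°.
Since θ_B + θ_t = 90° at Brewster incidence, θ_t = 90° − 56.59° = 33.41°.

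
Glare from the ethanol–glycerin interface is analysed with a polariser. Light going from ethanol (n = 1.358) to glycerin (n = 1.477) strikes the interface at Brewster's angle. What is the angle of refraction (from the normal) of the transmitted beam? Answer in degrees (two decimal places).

θ_B = arctan(n₂/n₁) = arctan(1.477/1.358) = 47.40°.
Since θ_B + θ_t = 90° at Brewster incidence, θ_t = 90° − 47.40° = 42.60°.

θ_t ≈ 42.60°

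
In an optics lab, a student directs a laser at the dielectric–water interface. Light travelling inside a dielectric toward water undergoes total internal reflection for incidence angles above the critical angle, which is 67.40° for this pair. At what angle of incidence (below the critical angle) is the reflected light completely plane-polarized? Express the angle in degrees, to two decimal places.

θ_B ≈ 42.71°

At the critical angle sin θ_c = n₂/n₁, giving n₂/n₁ = sin 67.40° = 0.9232.
Then tan θ_B = n₂/n₁ = 0.9232, so θ_B = arctan 0.9232 = 42.71°.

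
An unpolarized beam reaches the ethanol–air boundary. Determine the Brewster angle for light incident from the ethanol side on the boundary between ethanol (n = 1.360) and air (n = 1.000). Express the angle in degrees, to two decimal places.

θ_B ≈ 36.33°

tan θ_B = n₂/n₁ = 1.000/1.360 = 0.7353. Taking the arctangent, θ_B = 36.33°.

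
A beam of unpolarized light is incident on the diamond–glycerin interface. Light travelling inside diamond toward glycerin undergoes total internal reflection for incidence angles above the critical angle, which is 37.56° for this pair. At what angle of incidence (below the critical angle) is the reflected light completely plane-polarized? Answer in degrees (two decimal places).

sin θ_c = n₂/n₁, so n₂/n₁ = sin 37.56° = 0.6096.
Brewster: tan θ_B = n₂/n₁ = 0.6096.
θ_B = arctan(0.6096) = 31.37°.

θ_B ≈ 31.37°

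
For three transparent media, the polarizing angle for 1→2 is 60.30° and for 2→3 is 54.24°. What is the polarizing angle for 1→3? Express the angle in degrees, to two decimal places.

n₂/n₁ = tan 60.30° = 1.7532 and n₃/n₂ = tan 54.24° = 1.3886.
So n₃/n₁ = (n₂/n₁)(n₃/n₂) = 1.7532 × 1.3886 = 2.4344.
θ_B(1→3) = arctan(2.4344) = 67.67°.

θ_B ≈ 67.67°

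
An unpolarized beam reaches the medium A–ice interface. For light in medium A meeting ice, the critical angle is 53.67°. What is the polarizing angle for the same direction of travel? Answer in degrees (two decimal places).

θ_B ≈ 38.86°

At the critical angle sin θ_c = n₂/n₁, giving n₂/n₁ = sin 53.67° = 0.8056.
Then tan θ_B = n₂/n₁ = 0.8056, so θ_B = arctan 0.8056 = 38.86°.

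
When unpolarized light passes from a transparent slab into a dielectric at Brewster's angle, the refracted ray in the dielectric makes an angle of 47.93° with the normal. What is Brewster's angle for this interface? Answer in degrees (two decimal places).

Brewster's condition makes the reflected and refracted beams perpendicular: θ_B + θ_t = 90°.
So θ_B = 90° − θ_t = 90° − 47.93° = 42.07°.

θ_B ≈ 42.07°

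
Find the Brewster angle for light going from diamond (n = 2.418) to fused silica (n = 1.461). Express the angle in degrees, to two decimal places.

At Brewster's angle the reflected and refracted rays are perpendicular, which with Snell's law gives tan θ_B = n₂/n₁.
tan θ_B = n₂/n₁ = 1.461/2.418 = 0.6042.
So θ_B = arctan 0.6042 = 31.14°.

θ_B ≈ 31.14°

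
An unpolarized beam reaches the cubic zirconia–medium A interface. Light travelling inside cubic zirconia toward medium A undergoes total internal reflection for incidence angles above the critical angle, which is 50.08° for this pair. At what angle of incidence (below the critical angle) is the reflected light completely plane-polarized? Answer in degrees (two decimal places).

θ_B ≈ 37.49°

sin θ_c = n₂/n₁, so n₂/n₁ = sin 50.08° = 0.7669.
Brewster: tan θ_B = n₂/n₁ = 0.7669.
θ_B = arctan(0.7669) = 37.49°.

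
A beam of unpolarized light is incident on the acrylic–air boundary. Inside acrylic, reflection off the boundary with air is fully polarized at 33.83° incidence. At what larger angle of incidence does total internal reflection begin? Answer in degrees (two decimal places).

θ_c ≈ 42.08°

From Brewster, n₂/n₁ = tan θ_B = tan 33.83° = 0.6702.
Then sin θ_c = n₂/n₁ = 0.6702, so θ_c = arcsin 0.6702 = 42.08°.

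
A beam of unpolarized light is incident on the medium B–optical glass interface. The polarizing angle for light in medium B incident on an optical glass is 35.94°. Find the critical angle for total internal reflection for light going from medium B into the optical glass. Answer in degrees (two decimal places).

n₂/n₁ = tan 35.94° = 0.7249; the critical angle satisfies sin θ_c = n₂/n₁.
θ_c = arcsin(0.7249) = 46.46°.

θ_c ≈ 46.46°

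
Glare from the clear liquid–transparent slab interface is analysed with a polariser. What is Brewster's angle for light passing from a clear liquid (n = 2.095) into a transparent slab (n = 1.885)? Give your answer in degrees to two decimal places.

Here n₂/n₁ = 1.885/2.095 = 0.8998, and Brewster's law gives tan θ_B = n₂/n₁.
θ_B = arctan(0.8998) = 41.98°.

θ_B ≈ 41.98°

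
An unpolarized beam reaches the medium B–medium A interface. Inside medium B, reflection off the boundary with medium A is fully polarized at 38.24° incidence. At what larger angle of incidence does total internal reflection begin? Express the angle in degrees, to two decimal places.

θ_c ≈ 52.00°

tan θ_B = n₂/n₁ = tan 38.24° = 0.7881.
Total internal reflection: sin θ_c = n₂/n₁ = 0.7881.
θ_c = arcsin(0.7881) = 52.00°.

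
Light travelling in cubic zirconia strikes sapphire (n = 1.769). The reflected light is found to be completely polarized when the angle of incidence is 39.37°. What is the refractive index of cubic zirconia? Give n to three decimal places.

n ≈ 2.156

Brewster's law: tan θ_B = n₂/n₁ (light incident in cubic zirconia, refracted into sapphire).
n₁ = n₂ / tan θ_B = 1.769 / tan 39.37° = 2.156.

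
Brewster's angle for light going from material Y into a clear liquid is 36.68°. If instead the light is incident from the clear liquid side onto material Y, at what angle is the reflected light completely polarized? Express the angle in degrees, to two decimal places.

θ_B' ≈ 53.32°

tan θ_B' = n₁/n₂ = 1/tan θ_B, so θ_B' = 90° − θ_B.
θ_B' = 90° − 36.68° = 53.32°.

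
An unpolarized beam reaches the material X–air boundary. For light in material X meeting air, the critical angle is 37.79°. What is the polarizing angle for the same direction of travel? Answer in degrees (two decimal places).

At the critical angle sin θ_c = n₂/n₁, giving n₂/n₁ = sin 37.79° = 0.6128.
Then tan θ_B = n₂/n₁ = 0.6128, so θ_B = arctan 0.6128 = 31.50°.

θ_B ≈ 31.50°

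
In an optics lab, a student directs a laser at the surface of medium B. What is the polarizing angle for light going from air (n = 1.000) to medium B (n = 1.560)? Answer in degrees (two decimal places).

θ_B ≈ 57.34°

Here n₂/n₁ = 1.560/1.000 = 1.5600, and Brewster's law gives tan θ_B = n₂/n₁.
θ_B = arctan(1.5600) = 57.34°.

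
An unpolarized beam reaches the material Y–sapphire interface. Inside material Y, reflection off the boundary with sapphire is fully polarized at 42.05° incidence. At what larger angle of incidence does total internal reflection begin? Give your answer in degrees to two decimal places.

θ_c ≈ 64.42°

n₂/n₁ = tan 42.05° = 0.9020; the critical angle satisfies sin θ_c = n₂/n₁.
θ_c = arcsin(0.9020) = 64.42°.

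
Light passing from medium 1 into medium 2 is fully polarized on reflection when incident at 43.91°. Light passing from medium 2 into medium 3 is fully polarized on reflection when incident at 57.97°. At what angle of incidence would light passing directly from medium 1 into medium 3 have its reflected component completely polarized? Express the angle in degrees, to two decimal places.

θ_B ≈ 56.98°

Each Brewster angle gives a ratio: n₂/n₁ = tan 43.91° = 0.9627, n₃/n₂ = tan 57.97° = 1.5985.
n₃/n₁ = 1.5388. Then tan θ_B(1→3) = n₃/n₁, so θ_B(1→3) = arctan(1.5388) = 56.98°.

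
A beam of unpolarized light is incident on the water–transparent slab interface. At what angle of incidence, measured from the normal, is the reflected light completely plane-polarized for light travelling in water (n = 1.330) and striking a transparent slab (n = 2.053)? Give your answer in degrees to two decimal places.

θ_B ≈ 57.06°

tan θ_B = n₂/n₁ = 2.053/1.330 = 1.5436. Taking the arctangent, θ_B = 57.06°.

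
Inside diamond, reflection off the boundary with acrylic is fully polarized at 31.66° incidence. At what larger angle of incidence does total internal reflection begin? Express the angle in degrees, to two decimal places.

n₂/n₁ = tan 31.66° = 0.6166; the critical angle satisfies sin θ_c = n₂/n₁.
θ_c = arcsin(0.6166) = 38.07°.

θ_c ≈ 38.07°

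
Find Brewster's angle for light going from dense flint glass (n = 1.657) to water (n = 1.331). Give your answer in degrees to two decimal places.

Here n₂/n₁ = 1.331/1.657 = 0.8033, and Brewster's law gives tan θ_B = n₂/n₁.
θ_B = arctan(0.8033) = 38.77°.

θ_B ≈ 38.77°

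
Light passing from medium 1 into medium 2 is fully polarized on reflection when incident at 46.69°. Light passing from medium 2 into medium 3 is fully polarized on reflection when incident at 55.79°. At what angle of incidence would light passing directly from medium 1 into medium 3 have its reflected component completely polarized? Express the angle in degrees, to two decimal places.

n₂/n₁ = tan 46.69° = 1.0608 and n₃/n₂ = tan 55.79° = 1.4709.
Multiplying, n₃/n₁ = 1.0608 × 1.4709 = 1.5603, and θ_B(1→3) = arctan 1.5603 = 57.34°.

θ_B ≈ 57.34°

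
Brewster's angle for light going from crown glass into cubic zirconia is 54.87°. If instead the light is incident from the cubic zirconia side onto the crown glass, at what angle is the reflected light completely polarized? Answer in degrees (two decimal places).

θ_B' ≈ 35.13°

The two Brewster angles are complementary: θ_B' = 90° − θ_B = 90° − 54.87° = 35.13°.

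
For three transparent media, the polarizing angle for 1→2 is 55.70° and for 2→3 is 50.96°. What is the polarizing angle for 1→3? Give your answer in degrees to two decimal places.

n₂/n₁ = tan 55.70° = 1.4659 and n₃/n₂ = tan 50.96° = 1.2331.
Multiplying, n₃/n₁ = 1.4659 × 1.2331 = 1.8077, and θ_B(1→3) = arctan 1.8077 = 61.05°.

θ_B ≈ 61.05°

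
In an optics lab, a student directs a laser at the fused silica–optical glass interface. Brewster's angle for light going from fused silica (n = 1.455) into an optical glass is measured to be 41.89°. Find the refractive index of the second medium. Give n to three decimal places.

Brewster's law: tan θ_B = n₂/n₁ (light incident in fused silica, refracted into an optical glass).
n₂ = n₁ tan θ_B = 1.455 × tan 41.89° = 1.305.

n ≈ 1.305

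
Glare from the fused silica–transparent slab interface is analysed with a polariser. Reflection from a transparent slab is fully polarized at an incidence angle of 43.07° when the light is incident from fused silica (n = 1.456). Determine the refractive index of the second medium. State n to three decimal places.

n ≈ 1.361

At the polarizing angle, tan θ_B = n₂/n₁ with n₁ on the incident side (fused silica) and n₂ on the transmitted side (a transparent slab).
n₂ = n₁ tan θ_B = 1.456 × tan 43.07° = 1.361.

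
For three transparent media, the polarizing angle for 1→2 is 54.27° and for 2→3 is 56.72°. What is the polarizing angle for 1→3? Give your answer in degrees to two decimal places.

n₂/n₁ = tan 54.27° = 1.3901 and n₃/n₂ = tan 56.72° = 1.5235.
n₃/n₁ = 2.1179. Then tan θ_B(1→3) = n₃/n₁, so θ_B(1→3) = arctan(2.1179) = 64.72°.

θ_B ≈ 64.72°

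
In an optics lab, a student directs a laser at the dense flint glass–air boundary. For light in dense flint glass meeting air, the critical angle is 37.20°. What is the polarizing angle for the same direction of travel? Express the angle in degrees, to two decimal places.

θ_B ≈ 31.16°

At the critical angle sin θ_c = n₂/n₁, giving n₂/n₁ = sin 37.20° = 0.6046.
Then tan θ_B = n₂/n₁ = 0.6046, so θ_B = arctan 0.6046 = 31.16°.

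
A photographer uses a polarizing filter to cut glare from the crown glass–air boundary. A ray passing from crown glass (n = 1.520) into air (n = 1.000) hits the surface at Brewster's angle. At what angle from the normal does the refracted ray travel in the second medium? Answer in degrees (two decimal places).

θ_t ≈ 56.66°

tan θ_B = n₂/n₁ = 1.000/1.520 = 0.6579, so θ_B = 33.34°.
The refracted ray is perpendicular to the reflected ray, so θ_t = 90° − θ_B = 56.66°.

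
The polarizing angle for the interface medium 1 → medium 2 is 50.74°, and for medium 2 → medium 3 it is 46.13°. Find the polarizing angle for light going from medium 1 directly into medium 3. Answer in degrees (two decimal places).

tan θ_B(1→2) = n₂/n₁ = tan 50.74° = 1.2235.
tan θ_B(2→3) = n₃/n₂ = tan 46.13° = 1.0402.
Multiplying, n₃/n₁ = 1.2235 × 1.0402 = 1.2727, and θ_B(1→3) = arctan 1.2727 = 51.84°.

θ_B ≈ 51.84°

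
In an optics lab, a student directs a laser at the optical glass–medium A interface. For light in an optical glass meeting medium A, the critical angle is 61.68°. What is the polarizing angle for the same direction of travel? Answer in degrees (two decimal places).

θ_B ≈ 41.36°

sin θ_c = n₂/n₁, so n₂/n₁ = sin 61.68° = 0.8803.
Brewster: tan θ_B = n₂/n₁ = 0.8803.
θ_B = arctan(0.8803) = 41.36°.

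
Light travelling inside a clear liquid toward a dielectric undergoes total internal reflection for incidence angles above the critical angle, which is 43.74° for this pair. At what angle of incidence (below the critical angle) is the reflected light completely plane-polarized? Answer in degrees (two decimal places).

n₂/n₁ = sin θ_c = sin 43.74° = 0.6914.
tan θ_B equals the same ratio, so θ_B = arctan(0.6914) = 34.66°.

θ_B ≈ 34.66°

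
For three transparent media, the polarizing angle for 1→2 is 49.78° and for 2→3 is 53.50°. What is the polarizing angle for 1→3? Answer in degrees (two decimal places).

tan θ_B(1→2) = n₂/n₁ = tan 49.78° = 1.1825.
tan θ_B(2→3) = n₃/n₂ = tan 53.50° = 1.3514.
Multiplying, n₃/n₁ = 1.1825 × 1.3514 = 1.5981, and θ_B(1→3) = arctan 1.5981 = 57.96°.

θ_B ≈ 57.96°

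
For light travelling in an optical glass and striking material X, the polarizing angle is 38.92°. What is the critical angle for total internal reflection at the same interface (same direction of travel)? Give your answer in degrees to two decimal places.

θ_c ≈ 53.85°

From Brewster, n₂/n₁ = tan θ_B = tan 38.92° = 0.8075.
Then sin θ_c = n₂/n₁ = 0.8075, so θ_c = arcsin 0.8075 = 53.85°.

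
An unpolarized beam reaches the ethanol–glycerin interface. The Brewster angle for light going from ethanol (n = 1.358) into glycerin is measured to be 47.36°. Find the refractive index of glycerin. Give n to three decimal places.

At the Brewster angle, tan θ_B = n₂/n₁ with n₁ on the incident side (ethanol) and n₂ on the transmitted side (glycerin).
n₂ = n₁ tan θ_B = 1.358 × tan 47.36° = 1.475.

n ≈ 1.475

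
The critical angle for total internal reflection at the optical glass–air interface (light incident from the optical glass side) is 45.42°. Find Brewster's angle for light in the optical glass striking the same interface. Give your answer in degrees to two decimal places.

θ_B ≈ 35.46°

n₂/n₁ = sin θ_c = sin 45.42° = 0.7123.
tan θ_B equals the same ratio, so θ_B = arctan(0.7123) = 35.46°.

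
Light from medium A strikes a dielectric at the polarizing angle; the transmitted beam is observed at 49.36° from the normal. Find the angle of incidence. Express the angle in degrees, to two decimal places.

θ_B ≈ 40.64°

Brewster's condition makes the reflected and refracted beams perpendicular: θ_B + θ_t = 90°.
So θ_B = 90° − θ_t = 90° − 49.36° = 40.64°.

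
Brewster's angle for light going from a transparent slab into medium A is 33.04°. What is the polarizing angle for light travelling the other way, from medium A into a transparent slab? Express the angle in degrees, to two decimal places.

θ_B' ≈ 56.96°

tan θ_B' = n₁/n₂ = 1/tan θ_B, so θ_B' = 90° − θ_B.
θ_B' = 90° − 33.04° = 56.96°.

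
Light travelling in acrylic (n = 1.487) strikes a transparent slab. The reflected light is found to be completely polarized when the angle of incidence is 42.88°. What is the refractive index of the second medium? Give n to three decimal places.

At Brewster's angle, tan θ_B = n₂/n₁ with n₁ on the incident side (acrylic) and n₂ on the transmitted side (a transparent slab).
n₂ = n₁ tan θ_B = 1.487 × tan 42.88° = 1.381.

n ≈ 1.381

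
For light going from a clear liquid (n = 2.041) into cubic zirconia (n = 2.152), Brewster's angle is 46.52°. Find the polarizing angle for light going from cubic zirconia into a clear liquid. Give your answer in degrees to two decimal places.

tan θ_B' = n₁/n₂ = 1/tan θ_B, so θ_B' = 90° − θ_B.
θ_B' = 90° − 46.52° = 43.48°.

θ_B' ≈ 43.48°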